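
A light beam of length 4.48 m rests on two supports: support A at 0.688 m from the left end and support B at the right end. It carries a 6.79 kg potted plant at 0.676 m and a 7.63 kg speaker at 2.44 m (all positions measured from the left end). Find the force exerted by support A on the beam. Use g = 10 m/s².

Taking torques about support B:
Potted plant: 6.79 × 10 = 67.9 N down at 0.676 m → arm 3.804 m, τ = 67.9 × 3.804 = 258.3 N·m counterclockwise.
Speaker: 7.63 × 10 = 76.3 N down at 2.44 m → arm 2.04 m, τ = 76.3 × 2.04 = 155.7 N·m counterclockwise.
Net load moment about support B = 414 N·m counterclockwise.
Reaction R at support A is upward at 0.688 m, arm 3.792 m → moment R × 3.792 clockwise.
Setting net torque to zero: R × 3.792 = 414 → R = 109 N.

R_A ≈ 109 N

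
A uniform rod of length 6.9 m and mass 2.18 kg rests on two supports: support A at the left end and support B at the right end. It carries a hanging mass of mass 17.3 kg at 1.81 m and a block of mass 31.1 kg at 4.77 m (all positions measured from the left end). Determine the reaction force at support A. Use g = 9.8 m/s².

R_A ≈ 230 N

About support B:
Beam weight: 2.18 × 9.8 = 21.36 N down at 3.45 m → arm 3.45 m, τ = 21.36 × 3.45 = 73.69 N·m counterclockwise.
Hanging mass: 17.3 × 9.8 = 169.5 N down at 1.81 m → arm 5.09 m, τ = 169.5 × 5.09 = 862.8 N·m counterclockwise.
Block: 31.1 × 9.8 = 304.8 N down at 4.77 m → arm 2.13 m, τ = 304.8 × 2.13 = 649.2 N·m counterclockwise.
Net load moment about support B = 1586 N·m counterclockwise.
Reaction R at support A is upward at 0 m, arm 6.9 m → moment R × 6.9 clockwise.
For rotational equilibrium, R × 6.9 = 1586, so R = 230 N.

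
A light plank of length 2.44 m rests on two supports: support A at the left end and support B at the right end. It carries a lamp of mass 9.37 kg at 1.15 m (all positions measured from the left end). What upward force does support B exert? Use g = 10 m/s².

Taking torques about support A:
Lamp: 9.37 × 10 = 93.7 N down at 1.15 m → arm 1.15 m, τ = 93.7 × 1.15 = 107.8 N·m clockwise.
Net load moment about support A = 107.8 N·m clockwise.
Reaction R at support B is upward at 2.44 m, arm 2.44 m → moment R × 2.44 counterclockwise.
Balancing moments: R × 2.44 = 107.8, giving R = 44.2 N.

R_B ≈ 44.2 N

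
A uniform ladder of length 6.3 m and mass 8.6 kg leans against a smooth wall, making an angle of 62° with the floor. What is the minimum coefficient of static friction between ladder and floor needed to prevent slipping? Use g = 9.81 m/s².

μ_min ≈ 0.266

Taking torques about the foot of the ladder:
Ladder weight 8.6×9.81 = 84.37 N acts at 3.15 m along the ladder; its horizontal arm is 3.15·cos62° = 1.479 m → τ = 124.8 N·m clockwise.
Wall normal N acts horizontally at the top; its moment arm is the height L sinθ = 6.3·sin62° = 5.563 m, counterclockwise.
For rotational equilibrium, N × 5.563 = 124.8, so N = 22.43 N.
ΣFx = 0 ⇒ f = N_wall = 22.43 N. ΣFy = 0 ⇒ N_floor = 84.37 N.
μ_min = f / N_floor = 22.43 / 84.37 = 0.266.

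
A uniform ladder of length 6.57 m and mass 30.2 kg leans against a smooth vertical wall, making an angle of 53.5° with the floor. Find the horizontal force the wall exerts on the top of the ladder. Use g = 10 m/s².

N_wall ≈ 112 N

Sum moments about the foot of the ladder (the floor normal and friction both act there and drop out).
Ladder weight 30.2×10 = 302 N acts at 3.285 m along the ladder; its horizontal arm is 3.285·cos53.5° = 1.954 m → τ = 590.1 N·m clockwise.
Wall normal N acts horizontally at the top; its moment arm is the height L sinθ = 6.57·sin53.5° = 5.281 m, counterclockwise.
For rotational equilibrium, N × 5.281 = 590.1, so N = 112 N.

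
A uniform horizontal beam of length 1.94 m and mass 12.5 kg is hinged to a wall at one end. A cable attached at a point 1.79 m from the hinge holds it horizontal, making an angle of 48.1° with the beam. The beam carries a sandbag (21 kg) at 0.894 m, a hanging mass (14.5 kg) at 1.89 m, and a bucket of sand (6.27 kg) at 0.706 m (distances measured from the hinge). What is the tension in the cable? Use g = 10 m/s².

T ≈ 471 N

Sum moments about the hinge (the unknown hinge reaction has zero arm there).
Beam weight: 12.5 × 10 = 125 N down at 0.97 m → arm 0.97 m, τ = 125 × 0.97 = 121.2 N·m clockwise.
Sandbag: 21 × 10 = 210 N down at 0.894 m → arm 0.894 m, τ = 210 × 0.894 = 187.7 N·m clockwise.
Hanging mass: 14.5 × 10 = 145 N down at 1.89 m → arm 1.89 m, τ = 145 × 1.89 = 274.1 N·m clockwise.
Bucket of sand: 6.27 × 10 = 62.7 N down at 0.706 m → arm 0.706 m, τ = 62.7 × 0.706 = 44.27 N·m clockwise.
Total clockwise load moment = 627.3 N·m.
The cable tension T acts at 1.79 m; only its component perpendicular to the beam, T sinθ, produces torque. sin 48.1° = 0.7443.
Setting net torque to zero: T × 1.79 × 0.7443 = 627.3 → T = 627.3 / 1.332 = 471 N.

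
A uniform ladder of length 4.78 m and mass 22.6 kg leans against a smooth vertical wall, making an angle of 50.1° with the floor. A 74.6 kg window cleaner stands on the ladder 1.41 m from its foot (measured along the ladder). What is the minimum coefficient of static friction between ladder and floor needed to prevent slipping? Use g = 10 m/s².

Taking torques about the foot of the ladder:
Ladder weight 22.6×10 = 226 N acts at 2.39 m along the ladder; its horizontal arm is 2.39·cos50.1° = 1.533 m → τ = 346.5 N·m clockwise.
Window cleaner: 74.6×10 = 746 N at 1.41 m → arm 0.9044 m → τ = 674.7 N·m clockwise.
Wall normal N acts horizontally at the top; its moment arm is the height L sinθ = 4.78·sin50.1° = 3.667 m, counterclockwise.
Setting net torque to zero: N × 3.667 = 1021 → N = 278.4 N.
ΣFx = 0 ⇒ f = N_wall = 278.4 N. ΣFy = 0 ⇒ N_floor = 972 N.
μ_min = f / N_floor = 278.4 / 972 = 0.286.

μ_min ≈ 0.286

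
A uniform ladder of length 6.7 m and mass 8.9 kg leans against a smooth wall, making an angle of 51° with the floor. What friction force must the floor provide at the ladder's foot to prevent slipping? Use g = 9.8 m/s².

Choose the foot of the ladder as the axis so the floor normal and friction both act there and drop out.
Ladder weight 8.9×9.8 = 87.22 N acts at 3.35 m along the ladder; its horizontal arm is 3.35·cos51° = 2.108 m → τ = 183.9 N·m clockwise.
Wall normal N acts horizontally at the top; its moment arm is the height L sinθ = 6.7·sin51° = 5.207 m, counterclockwise.
For rotational equilibrium, N × 5.207 = 183.9, so N = 35.3 N.
ΣFx = 0: friction at the foot balances the wall's push, so f = N_wall = 35.3 N.

f ≈ 35.3 N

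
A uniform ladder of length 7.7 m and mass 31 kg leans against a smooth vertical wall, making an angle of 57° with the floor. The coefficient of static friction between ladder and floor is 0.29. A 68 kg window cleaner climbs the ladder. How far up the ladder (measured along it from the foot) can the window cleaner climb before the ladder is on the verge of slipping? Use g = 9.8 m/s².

d ≈ 3.25 m

Choose the foot of the ladder as the axis so the floor normal and friction both act there and drop out.
Ladder weight 31×9.8 = 303.8 N acts at 3.85 m along the ladder; its horizontal arm is 3.85·cos57° = 2.097 m → τ = 637.1 N·m clockwise.
Window cleaner weight 68×9.8 = 666.4 N at distance d → arm d·cos57° → τ = 666.4·d·0.5446 clockwise.
Wall normal N at the top has arm L sinθ = 6.458 m counterclockwise, so Στ = 0 gives N·6.458 = 637.1 + 362.9·d.
ΣFy = 0 ⇒ N_floor = 970.2 N, so the maximum friction is μ_s·N_floor = 0.29×970.2 = 281.4 N. ΣFx = 0 ⇒ N_wall = f, so at the slipping point N = 281.4 N.
Substituting: 281.4×6.458 = 637.1 + 362.9·d ⇒ d = (1817 − 637.1) / 362.9 = 3.25 m.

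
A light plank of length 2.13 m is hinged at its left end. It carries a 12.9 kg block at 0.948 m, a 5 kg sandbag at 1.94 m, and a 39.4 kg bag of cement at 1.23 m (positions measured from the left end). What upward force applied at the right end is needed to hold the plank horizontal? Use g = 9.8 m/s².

F ≈ 324 N

Sum moments about the left end (the unknown pivot reaction has zero arm there).
Block: 12.9 × 9.8 = 126.4 N down at 0.948 m → arm 0.948 m, τ = 126.4 × 0.948 = 119.8 N·m clockwise.
Sandbag: 5 × 9.8 = 49 N down at 1.94 m → arm 1.94 m, τ = 49 × 1.94 = 95.06 N·m clockwise.
Bag of cement: 39.4 × 9.8 = 386.1 N down at 1.23 m → arm 1.23 m, τ = 386.1 × 1.23 = 474.9 N·m clockwise.
Net moment of the loads = 689.8 N·m clockwise.
The upward force F acts at the right end, arm 2.13 m, giving F × 2.13 counterclockwise.
Setting net torque to zero: F × 2.13 = 689.8 → F = 689.8 / 2.13 = 324 N.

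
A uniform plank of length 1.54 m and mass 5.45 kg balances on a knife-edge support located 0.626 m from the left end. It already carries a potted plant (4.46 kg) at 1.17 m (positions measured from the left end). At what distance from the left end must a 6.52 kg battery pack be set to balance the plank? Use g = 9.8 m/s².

Taking torques about the knife-edge support (at 0.626 m from the left end):
Beam weight: 5.45 × 9.8 = 53.41 N down at 0.77 m → arm 0.144 m, τ = 53.41 × 0.144 = 7.691 N·m clockwise.
Potted plant: 4.46 × 9.8 = 43.71 N down at 1.17 m → arm 0.544 m, τ = 43.71 × 0.544 = 23.78 N·m clockwise.
Net moment of existing loads = 31.47 N·m clockwise.
The battery pack weighs 6.52 × 9.8 = 63.9 N and must supply an equal counterclockwise moment, so its lever arm about the knife-edge support is 31.47 / 63.9 = 0.492 m.
That puts it at 0.626 − 0.492 = 0.134 m from the left end.

x ≈ 0.134 m from the left end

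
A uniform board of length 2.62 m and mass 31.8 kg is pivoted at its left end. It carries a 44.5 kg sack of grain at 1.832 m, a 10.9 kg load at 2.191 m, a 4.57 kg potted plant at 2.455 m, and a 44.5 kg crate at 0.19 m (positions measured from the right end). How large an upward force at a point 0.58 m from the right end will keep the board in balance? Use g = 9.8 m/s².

Taking torques about the left end:
Beam weight: 31.8 × 9.8 = 311.6 N down at 1.31 m → arm 1.31 m, τ = 311.6 × 1.31 = 408.2 N·m clockwise.
Sack of grain: 44.5 × 9.8 = 436.1 N down at 1.832 m → arm 0.788 m, τ = 436.1 × 0.788 = 343.6 N·m clockwise.
Load: 10.9 × 9.8 = 106.8 N down at 2.191 m → arm 0.429 m, τ = 106.8 × 0.429 = 45.82 N·m clockwise.
Potted plant: 4.57 × 9.8 = 44.79 N down at 2.455 m → arm 0.165 m, τ = 44.79 × 0.165 = 7.39 N·m clockwise.
Crate: 44.5 × 9.8 = 436.1 N down at 0.19 m → arm 2.43 m, τ = 436.1 × 2.43 = 1060 N·m clockwise.
Net moment of the loads = 1865 N·m clockwise.
The upward force F acts at a point 0.58 m from the right end, arm 2.04 m, giving F × 2.04 counterclockwise.
Balancing moments: F × 2.04 = 1865, giving F = 1865 / 2.04 = 914 N.

F ≈ 914 N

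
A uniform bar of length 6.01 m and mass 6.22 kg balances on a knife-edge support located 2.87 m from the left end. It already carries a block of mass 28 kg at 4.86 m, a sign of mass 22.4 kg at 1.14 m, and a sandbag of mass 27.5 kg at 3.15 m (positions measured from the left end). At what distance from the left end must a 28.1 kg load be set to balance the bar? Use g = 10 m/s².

Taking torques about the knife-edge support (at 2.87 m from the left end):
Beam weight: 6.22 × 10 = 62.2 N down at 3.005 m → arm 0.135 m, τ = 62.2 × 0.135 = 8.397 N·m clockwise.
Block: 28 × 10 = 280 N down at 4.86 m → arm 1.99 m, τ = 280 × 1.99 = 557.2 N·m clockwise.
Sign: 22.4 × 10 = 224 N down at 1.14 m → arm 1.73 m, τ = 224 × 1.73 = 387.5 N·m counterclockwise.
Sandbag: 27.5 × 10 = 275 N down at 3.15 m → arm 0.28 m, τ = 275 × 0.28 = 77 N·m clockwise.
Net moment of existing loads = 255.1 N·m clockwise.
The load weighs 28.1 × 10 = 281 N and must supply an equal counterclockwise moment, so its lever arm about the knife-edge support is 255.1 / 281 = 0.908 m.
That puts it at 2.87 − 0.908 = 1.96 m from the left end.

x ≈ 1.96 m from the left end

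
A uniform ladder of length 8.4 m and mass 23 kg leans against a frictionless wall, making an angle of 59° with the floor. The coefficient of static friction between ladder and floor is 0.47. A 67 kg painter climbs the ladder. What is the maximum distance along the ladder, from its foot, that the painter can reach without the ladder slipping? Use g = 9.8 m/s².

d ≈ 7.38 m

About the foot of the ladder:
Ladder weight 23×9.8 = 225.4 N acts at 4.2 m along the ladder; its horizontal arm is 4.2·cos59° = 2.163 m → τ = 487.5 N·m clockwise.
Painter weight 67×9.8 = 656.6 N at distance d → arm d·cos59° → τ = 656.6·d·0.515 clockwise.
Wall normal N at the top has arm L sinθ = 7.2 m counterclockwise, so Στ = 0 gives N·7.2 = 487.5 + 338.1·d.
ΣFy = 0 ⇒ N_floor = 882 N, so the maximum friction is μ_s·N_floor = 0.47×882 = 414.5 N. ΣFx = 0 ⇒ N_wall = f, so at the slipping point N = 414.5 N.
Substituting: 414.5×7.2 = 487.5 + 338.1·d ⇒ d = (2984 − 487.5) / 338.1 = 7.38 m.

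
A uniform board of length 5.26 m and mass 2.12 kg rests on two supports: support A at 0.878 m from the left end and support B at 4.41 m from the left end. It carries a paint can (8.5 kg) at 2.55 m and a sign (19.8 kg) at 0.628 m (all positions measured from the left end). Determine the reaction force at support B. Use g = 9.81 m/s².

R_B ≈ 36 N

About support A:
Beam weight: 2.12 × 9.81 = 20.8 N down at 2.63 m → arm 1.752 m, τ = 20.8 × 1.752 = 36.44 N·m clockwise.
Paint can: 8.5 × 9.81 = 83.39 N down at 2.55 m → arm 1.672 m, τ = 83.39 × 1.672 = 139.4 N·m clockwise.
Sign: 19.8 × 9.81 = 194.2 N down at 0.628 m → arm 0.25 m, τ = 194.2 × 0.25 = 48.55 N·m counterclockwise.
Net load moment about support A = 127.3 N·m clockwise.
Reaction R at support B is upward at 4.41 m, arm 3.532 m → moment R × 3.532 counterclockwise.
Balancing moments: R × 3.532 = 127.3, giving R = 36 N.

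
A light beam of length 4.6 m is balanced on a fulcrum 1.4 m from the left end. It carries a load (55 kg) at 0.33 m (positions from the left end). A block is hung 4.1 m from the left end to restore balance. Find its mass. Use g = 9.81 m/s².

About the fulcrum (at 1.4 m from the left end):
Load: 55 × 9.81 = 539.6 N down at 0.33 m → arm 1.07 m, τ = 539.6 × 1.07 = 577.4 N·m counterclockwise.
Net moment of known loads = 577.4 N·m counterclockwise.
An unknown mass m at 4.1 m has arm 2.7 m; its moment is m·g·2.7 clockwise.
Setting net torque to zero: m × 9.81 × 2.7 = 577.4 → m = 577.4 / (9.81 × 2.7) = 21.8 kg.

m ≈ 21.8 kg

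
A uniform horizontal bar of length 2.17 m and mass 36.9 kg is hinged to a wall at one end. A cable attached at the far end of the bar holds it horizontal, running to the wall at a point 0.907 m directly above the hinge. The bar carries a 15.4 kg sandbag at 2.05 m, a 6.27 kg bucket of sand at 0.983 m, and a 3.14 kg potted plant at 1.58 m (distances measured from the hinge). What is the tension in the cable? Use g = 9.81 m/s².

T ≈ 970 N

Taking torques about the hinge:
Beam weight: 36.9 × 9.81 = 362 N down at 1.085 m → arm 1.085 m, τ = 362 × 1.085 = 392.8 N·m clockwise.
Sandbag: 15.4 × 9.81 = 151.1 N down at 2.05 m → arm 2.05 m, τ = 151.1 × 2.05 = 309.8 N·m clockwise.
Bucket of sand: 6.27 × 9.81 = 61.51 N down at 0.983 m → arm 0.983 m, τ = 61.51 × 0.983 = 60.46 N·m clockwise.
Potted plant: 3.14 × 9.81 = 30.8 N down at 1.58 m → arm 1.58 m, τ = 30.8 × 1.58 = 48.66 N·m clockwise.
Total clockwise load moment = 811.7 N·m.
The cable tension T acts at 2.17 m; only its component perpendicular to the bar, T sinθ, produces torque. sinθ = h/√(h²+d²) = 0.907/√(0.907²+2.17²) = 0.3856.
Στ = 0 ⇒ T × 2.17 × 0.3856 = 811.7 ⇒ T = 811.7 / 0.8368 = 970 N.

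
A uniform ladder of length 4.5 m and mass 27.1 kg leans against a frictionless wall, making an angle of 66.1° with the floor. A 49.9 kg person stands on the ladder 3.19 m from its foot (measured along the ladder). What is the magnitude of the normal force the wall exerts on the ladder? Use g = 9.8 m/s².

N_wall ≈ 212 N

Taking torques about the foot of the ladder:
Ladder weight 27.1×9.8 = 265.6 N acts at 2.25 m along the ladder; its horizontal arm is 2.25·cos66.1° = 0.9116 m → τ = 242.1 N·m clockwise.
Person: 49.9×9.8 = 489 N at 3.19 m → arm 1.292 m → τ = 631.8 N·m clockwise.
Wall normal N acts horizontally at the top; its moment arm is the height L sinθ = 4.5·sin66.1° = 4.114 m, counterclockwise.
Στ = 0 ⇒ N × 4.114 = 873.9 ⇒ N = 212 N.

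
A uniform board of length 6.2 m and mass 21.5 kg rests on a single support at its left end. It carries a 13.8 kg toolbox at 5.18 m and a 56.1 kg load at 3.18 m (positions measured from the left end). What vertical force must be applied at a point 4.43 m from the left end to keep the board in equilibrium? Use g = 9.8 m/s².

F ≈ 700 N

Choose the left end as the axis so the unknown pivot reaction has zero arm there.
Beam weight: 21.5 × 9.8 = 210.7 N down at 3.1 m → arm 3.1 m, τ = 210.7 × 3.1 = 653.2 N·m clockwise.
Toolbox: 13.8 × 9.8 = 135.2 N down at 5.18 m → arm 5.18 m, τ = 135.2 × 5.18 = 700.3 N·m clockwise.
Load: 56.1 × 9.8 = 549.8 N down at 3.18 m → arm 3.18 m, τ = 549.8 × 3.18 = 1748 N·m clockwise.
Net moment of the loads = 3102 N·m clockwise.
The upward force F acts at a point 4.43 m from the left end, arm 4.43 m, giving F × 4.43 counterclockwise.
For rotational equilibrium, F × 4.43 = 3102, so F = 3102 / 4.43 = 700 N.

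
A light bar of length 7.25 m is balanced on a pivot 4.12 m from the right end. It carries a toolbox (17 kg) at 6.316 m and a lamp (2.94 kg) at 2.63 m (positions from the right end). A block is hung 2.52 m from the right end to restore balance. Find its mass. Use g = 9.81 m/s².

m ≈ 20.6 kg

About the pivot (at 4.12 m from the right end):
Toolbox: 17 × 9.81 = 166.8 N down at 6.316 m → arm 2.196 m, τ = 166.8 × 2.196 = 366.3 N·m counterclockwise.
Lamp: 2.94 × 9.81 = 28.84 N down at 2.63 m → arm 1.49 m, τ = 28.84 × 1.49 = 42.97 N·m clockwise.
Net moment of known loads = 323.3 N·m counterclockwise.
An unknown mass m at 2.52 m has arm 1.6 m; its moment is m·g·1.6 clockwise.
For rotational equilibrium, m × 9.81 × 1.6 = 323.3, so m = 323.3 / (9.81 × 1.6) = 20.6 kg.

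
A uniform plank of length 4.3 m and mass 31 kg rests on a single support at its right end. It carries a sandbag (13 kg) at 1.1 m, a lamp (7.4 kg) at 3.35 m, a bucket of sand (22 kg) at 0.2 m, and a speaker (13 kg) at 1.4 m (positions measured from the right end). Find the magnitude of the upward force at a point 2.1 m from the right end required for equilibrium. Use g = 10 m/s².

F ≈ 611 N

About the right end:
Beam weight: 31 × 10 = 310 N down at 2.15 m → arm 2.15 m, τ = 310 × 2.15 = 666.5 N·m counterclockwise.
Sandbag: 13 × 10 = 130 N down at 1.1 m → arm 1.1 m, τ = 130 × 1.1 = 143 N·m counterclockwise.
Lamp: 7.4 × 10 = 74 N down at 3.35 m → arm 3.35 m, τ = 74 × 3.35 = 247.9 N·m counterclockwise.
Bucket of sand: 22 × 10 = 220 N down at 0.2 m → arm 0.2 m, τ = 220 × 0.2 = 44 N·m counterclockwise.
Speaker: 13 × 10 = 130 N down at 1.4 m → arm 1.4 m, τ = 130 × 1.4 = 182 N·m counterclockwise.
Net moment of the loads = 1283 N·m counterclockwise.
The upward force F acts at a point 2.1 m from the right end, arm 2.1 m, giving F × 2.1 clockwise.
Στ = 0 ⇒ F × 2.1 = 1283 ⇒ F = 1283 / 2.1 = 611 N.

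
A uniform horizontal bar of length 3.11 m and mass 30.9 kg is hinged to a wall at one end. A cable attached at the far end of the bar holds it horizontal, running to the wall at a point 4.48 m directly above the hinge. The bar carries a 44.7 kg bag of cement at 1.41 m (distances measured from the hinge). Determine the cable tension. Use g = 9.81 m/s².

About the hinge:
Beam weight: 30.9 × 9.81 = 303.1 N down at 1.555 m → arm 1.555 m, τ = 303.1 × 1.555 = 471.3 N·m clockwise.
Bag of cement: 44.7 × 9.81 = 438.5 N down at 1.41 m → arm 1.41 m, τ = 438.5 × 1.41 = 618.3 N·m clockwise.
Total clockwise load moment = 1090 N·m.
The cable tension T acts at 3.11 m; only its component perpendicular to the bar, T sinθ, produces torque. sinθ = h/√(h²+d²) = 4.48/√(4.48²+3.11²) = 0.8215.
For rotational equilibrium, T × 3.11 × 0.8215 = 1090, so T = 1090 / 2.555 = 427 N.

T ≈ 427 N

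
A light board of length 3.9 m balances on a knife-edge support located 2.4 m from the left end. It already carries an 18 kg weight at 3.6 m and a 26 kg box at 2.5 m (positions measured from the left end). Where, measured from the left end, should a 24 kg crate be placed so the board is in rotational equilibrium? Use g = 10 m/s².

Sum moments about the knife-edge support (at 2.4 m from the left end) (the support reaction has zero arm there).
Weight: 18 × 10 = 180 N down at 3.6 m → arm 1.2 m, τ = 180 × 1.2 = 216 N·m clockwise.
Box: 26 × 10 = 260 N down at 2.5 m → arm 0.1 m, τ = 260 × 0.1 = 26 N·m clockwise.
Net moment of existing loads = 242 N·m clockwise.
The crate weighs 24 × 10 = 240 N and must supply an equal counterclockwise moment, so its lever arm about the knife-edge support is 242 / 240 = 1.01 m.
That puts it at 2.4 − 1.01 = 1.39 m from the left end.

x ≈ 1.39 m from the left end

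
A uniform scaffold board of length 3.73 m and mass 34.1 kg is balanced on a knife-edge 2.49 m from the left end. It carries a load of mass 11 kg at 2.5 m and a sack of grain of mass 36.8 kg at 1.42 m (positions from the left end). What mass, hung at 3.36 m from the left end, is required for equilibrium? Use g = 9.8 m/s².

m ≈ 69.6 kg

Take moments about the knife-edge (at 2.49 m from the left end).
Beam weight: 34.1 × 9.8 = 334.2 N down at 1.865 m → arm 0.625 m, τ = 334.2 × 0.625 = 208.9 N·m counterclockwise.
Load: 11 × 9.8 = 107.8 N down at 2.5 m → arm 0.01 m, τ = 107.8 × 0.01 = 1.078 N·m clockwise.
Sack of grain: 36.8 × 9.8 = 360.6 N down at 1.42 m → arm 1.07 m, τ = 360.6 × 1.07 = 385.8 N·m counterclockwise.
Net moment of known loads = 593.6 N·m counterclockwise.
An unknown mass m at 3.36 m has arm 0.87 m; its moment is m·g·0.87 clockwise.
For rotational equilibrium, m × 9.8 × 0.87 = 593.6, so m = 593.6 / (9.8 × 0.87) = 69.6 kg.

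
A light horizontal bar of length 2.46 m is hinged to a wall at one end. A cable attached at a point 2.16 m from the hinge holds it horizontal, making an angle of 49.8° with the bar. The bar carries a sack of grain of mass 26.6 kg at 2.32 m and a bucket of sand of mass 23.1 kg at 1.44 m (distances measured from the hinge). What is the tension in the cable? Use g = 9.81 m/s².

T ≈ 565 N

Choose the hinge as the axis so the unknown hinge reaction has zero arm there.
Sack of grain: 26.6 × 9.81 = 260.9 N down at 2.32 m → arm 2.32 m, τ = 260.9 × 2.32 = 605.3 N·m clockwise.
Bucket of sand: 23.1 × 9.81 = 226.6 N down at 1.44 m → arm 1.44 m, τ = 226.6 × 1.44 = 326.3 N·m clockwise.
Total clockwise load moment = 931.6 N·m.
The cable tension T acts at 2.16 m; only its component perpendicular to the bar, T sinθ, produces torque. sin 49.8° = 0.7638.
For rotational equilibrium, T × 2.16 × 0.7638 = 931.6, so T = 931.6 / 1.65 = 565 N.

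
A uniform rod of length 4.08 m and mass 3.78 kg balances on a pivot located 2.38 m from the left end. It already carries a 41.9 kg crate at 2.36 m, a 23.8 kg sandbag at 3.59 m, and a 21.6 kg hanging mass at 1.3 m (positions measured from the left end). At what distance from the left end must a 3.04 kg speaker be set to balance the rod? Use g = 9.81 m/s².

x ≈ 1.28 m from the left end

About the pivot (at 2.38 m from the left end):
Beam weight: 3.78 × 9.81 = 37.08 N down at 2.04 m → arm 0.34 m, τ = 37.08 × 0.34 = 12.61 N·m counterclockwise.
Crate: 41.9 × 9.81 = 411 N down at 2.36 m → arm 0.02 m, τ = 411 × 0.02 = 8.22 N·m counterclockwise.
Sandbag: 23.8 × 9.81 = 233.5 N down at 3.59 m → arm 1.21 m, τ = 233.5 × 1.21 = 282.5 N·m clockwise.
Hanging mass: 21.6 × 9.81 = 211.9 N down at 1.3 m → arm 1.08 m, τ = 211.9 × 1.08 = 228.9 N·m counterclockwise.
Net moment of existing loads = 32.77 N·m clockwise.
The speaker weighs 3.04 × 9.81 = 29.82 N and must supply an equal counterclockwise moment, so its lever arm about the pivot is 32.77 / 29.82 = 1.1 m.
That puts it at 2.38 − 1.1 = 1.28 m from the left end.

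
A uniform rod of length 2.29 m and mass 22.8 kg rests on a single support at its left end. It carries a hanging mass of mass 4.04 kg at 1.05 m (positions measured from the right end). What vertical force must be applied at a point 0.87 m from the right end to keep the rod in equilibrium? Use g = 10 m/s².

F ≈ 219 N

About the left end:
Beam weight: 22.8 × 10 = 228 N down at 1.145 m → arm 1.145 m, τ = 228 × 1.145 = 261.1 N·m clockwise.
Hanging mass: 4.04 × 10 = 40.4 N down at 1.05 m → arm 1.24 m, τ = 40.4 × 1.24 = 50.1 N·m clockwise.
Net moment of the loads = 311.2 N·m clockwise.
The upward force F acts at a point 0.87 m from the right end, arm 1.42 m, giving F × 1.42 counterclockwise.
For rotational equilibrium, F × 1.42 = 311.2, so F = 311.2 / 1.42 = 219 N.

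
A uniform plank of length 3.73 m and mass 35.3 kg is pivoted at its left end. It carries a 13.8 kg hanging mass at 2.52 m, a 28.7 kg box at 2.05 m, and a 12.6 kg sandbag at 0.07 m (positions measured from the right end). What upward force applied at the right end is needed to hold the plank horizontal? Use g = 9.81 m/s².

F ≈ 465 N

Taking torques about the left end:
Beam weight: 35.3 × 9.81 = 346.3 N down at 1.865 m → arm 1.865 m, τ = 346.3 × 1.865 = 645.8 N·m clockwise.
Hanging mass: 13.8 × 9.81 = 135.4 N down at 2.52 m → arm 1.21 m, τ = 135.4 × 1.21 = 163.8 N·m clockwise.
Box: 28.7 × 9.81 = 281.5 N down at 2.05 m → arm 1.68 m, τ = 281.5 × 1.68 = 472.9 N·m clockwise.
Sandbag: 12.6 × 9.81 = 123.6 N down at 0.07 m → arm 3.66 m, τ = 123.6 × 3.66 = 452.4 N·m clockwise.
Net moment of the loads = 1735 N·m clockwise.
The upward force F acts at the right end, arm 3.73 m, giving F × 3.73 counterclockwise.
For rotational equilibrium, F × 3.73 = 1735, so F = 1735 / 3.73 = 465 N.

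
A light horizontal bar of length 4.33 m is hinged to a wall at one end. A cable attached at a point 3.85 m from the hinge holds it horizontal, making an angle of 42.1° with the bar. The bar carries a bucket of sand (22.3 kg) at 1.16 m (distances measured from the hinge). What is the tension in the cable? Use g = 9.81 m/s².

Taking torques about the hinge:
Bucket of sand: 22.3 × 9.81 = 218.8 N down at 1.16 m → arm 1.16 m, τ = 218.8 × 1.16 = 253.8 N·m clockwise.
Total clockwise load moment = 253.8 N·m.
The cable tension T acts at 3.85 m; only its component perpendicular to the bar, T sinθ, produces torque. sin 42.1° = 0.6704.
For rotational equilibrium, T × 3.85 × 0.6704 = 253.8, so T = 253.8 / 2.581 = 98.3 N.

T ≈ 98.3 N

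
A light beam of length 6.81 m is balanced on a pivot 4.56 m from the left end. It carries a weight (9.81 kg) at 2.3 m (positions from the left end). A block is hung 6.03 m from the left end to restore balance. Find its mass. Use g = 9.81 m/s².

m ≈ 15.1 kg

Take moments about the pivot (at 4.56 m from the left end).
Weight: 9.81 × 9.81 = 96.24 N down at 2.3 m → arm 2.26 m, τ = 96.24 × 2.26 = 217.5 N·m counterclockwise.
Net moment of known loads = 217.5 N·m counterclockwise.
An unknown mass m at 6.03 m has arm 1.47 m; its moment is m·g·1.47 clockwise.
For rotational equilibrium, m × 9.81 × 1.47 = 217.5, so m = 217.5 / (9.81 × 1.47) = 15.1 kg.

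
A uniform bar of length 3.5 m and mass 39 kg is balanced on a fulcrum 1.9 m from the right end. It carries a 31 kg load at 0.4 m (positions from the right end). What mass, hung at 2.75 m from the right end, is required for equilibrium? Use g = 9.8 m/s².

Choose the fulcrum (at 1.9 m from the right end) as the axis so the support reaction has zero arm there.
Beam weight: 39 × 9.8 = 382.2 N down at 1.75 m → arm 0.15 m, τ = 382.2 × 0.15 = 57.33 N·m clockwise.
Load: 31 × 9.8 = 303.8 N down at 0.4 m → arm 1.5 m, τ = 303.8 × 1.5 = 455.7 N·m clockwise.
Net moment of known loads = 513 N·m clockwise.
An unknown mass m at 2.75 m has arm 0.85 m; its moment is m·g·0.85 counterclockwise.
Setting net torque to zero: m × 9.8 × 0.85 = 513 → m = 513 / (9.8 × 0.85) = 61.6 kg.

m ≈ 61.6 kg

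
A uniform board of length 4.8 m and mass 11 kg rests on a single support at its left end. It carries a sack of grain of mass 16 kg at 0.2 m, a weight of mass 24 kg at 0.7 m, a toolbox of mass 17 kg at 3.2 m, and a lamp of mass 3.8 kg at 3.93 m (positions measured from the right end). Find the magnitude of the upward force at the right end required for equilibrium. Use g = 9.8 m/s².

Sum moments about the left end (the unknown pivot reaction has zero arm there).
Beam weight: 11 × 9.8 = 107.8 N down at 2.4 m → arm 2.4 m, τ = 107.8 × 2.4 = 258.7 N·m clockwise.
Sack of grain: 16 × 9.8 = 156.8 N down at 0.2 m → arm 4.6 m, τ = 156.8 × 4.6 = 721.3 N·m clockwise.
Weight: 24 × 9.8 = 235.2 N down at 0.7 m → arm 4.1 m, τ = 235.2 × 4.1 = 964.3 N·m clockwise.
Toolbox: 17 × 9.8 = 166.6 N down at 3.2 m → arm 1.6 m, τ = 166.6 × 1.6 = 266.6 N·m clockwise.
Lamp: 3.8 × 9.8 = 37.24 N down at 3.93 m → arm 0.87 m, τ = 37.24 × 0.87 = 32.4 N·m clockwise.
Net moment of the loads = 2243 N·m clockwise.
The upward force F acts at the right end, arm 4.8 m, giving F × 4.8 counterclockwise.
Balancing moments: F × 4.8 = 2243, giving F = 2243 / 4.8 = 467 N.

F ≈ 467 N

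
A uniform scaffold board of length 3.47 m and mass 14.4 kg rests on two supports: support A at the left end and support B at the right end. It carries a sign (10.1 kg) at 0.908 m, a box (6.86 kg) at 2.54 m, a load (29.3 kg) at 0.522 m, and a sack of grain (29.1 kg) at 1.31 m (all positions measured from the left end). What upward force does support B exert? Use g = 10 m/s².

R_B ≈ 303 N

Choose support A as the axis so its reaction then has zero moment arm.
Beam weight: 14.4 × 10 = 144 N down at 1.735 m → arm 1.735 m, τ = 144 × 1.735 = 249.8 N·m clockwise.
Sign: 10.1 × 10 = 101 N down at 0.908 m → arm 0.908 m, τ = 101 × 0.908 = 91.71 N·m clockwise.
Box: 6.86 × 10 = 68.6 N down at 2.54 m → arm 2.54 m, τ = 68.6 × 2.54 = 174.2 N·m clockwise.
Load: 29.3 × 10 = 293 N down at 0.522 m → arm 0.522 m, τ = 293 × 0.522 = 152.9 N·m clockwise.
Sack of grain: 29.1 × 10 = 291 N down at 1.31 m → arm 1.31 m, τ = 291 × 1.31 = 381.2 N·m clockwise.
Net load moment about support A = 1050 N·m clockwise.
Reaction R at support B is upward at 3.47 m, arm 3.47 m → moment R × 3.47 counterclockwise.
For rotational equilibrium, R × 3.47 = 1050, so R = 303 N.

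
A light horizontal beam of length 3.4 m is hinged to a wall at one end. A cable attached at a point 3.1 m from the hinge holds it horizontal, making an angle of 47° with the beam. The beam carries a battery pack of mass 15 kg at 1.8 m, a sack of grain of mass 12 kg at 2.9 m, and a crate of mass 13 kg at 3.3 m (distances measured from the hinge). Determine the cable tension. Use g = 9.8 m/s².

T ≈ 453 N

Take moments about the hinge.
Battery pack: 15 × 9.8 = 147 N down at 1.8 m → arm 1.8 m, τ = 147 × 1.8 = 264.6 N·m clockwise.
Sack of grain: 12 × 9.8 = 117.6 N down at 2.9 m → arm 2.9 m, τ = 117.6 × 2.9 = 341 N·m clockwise.
Crate: 13 × 9.8 = 127.4 N down at 3.3 m → arm 3.3 m, τ = 127.4 × 3.3 = 420.4 N·m clockwise.
Total clockwise load moment = 1026 N·m.
The cable tension T acts at 3.1 m; only its component perpendicular to the beam, T sinθ, produces torque. sin 47° = 0.7314.
Στ = 0 ⇒ T × 3.1 × 0.7314 = 1026 ⇒ T = 1026 / 2.267 = 453 N.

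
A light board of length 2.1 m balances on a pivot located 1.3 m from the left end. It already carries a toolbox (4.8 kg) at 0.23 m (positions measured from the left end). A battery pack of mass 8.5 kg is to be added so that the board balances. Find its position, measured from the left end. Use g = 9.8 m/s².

x ≈ 1.9 m from the left end

Choose the pivot (at 1.3 m from the left end) as the axis so the support reaction has zero arm there.
Toolbox: 4.8 × 9.8 = 47.04 N down at 0.23 m → arm 1.07 m, τ = 47.04 × 1.07 = 50.33 N·m counterclockwise.
Net moment of existing loads = 50.33 N·m counterclockwise.
The battery pack weighs 8.5 × 9.8 = 83.3 N and must supply an equal clockwise moment, so its lever arm about the pivot is 50.33 / 83.3 = 0.604 m.
That puts it at 1.3 + 0.604 = 1.9 m from the left end.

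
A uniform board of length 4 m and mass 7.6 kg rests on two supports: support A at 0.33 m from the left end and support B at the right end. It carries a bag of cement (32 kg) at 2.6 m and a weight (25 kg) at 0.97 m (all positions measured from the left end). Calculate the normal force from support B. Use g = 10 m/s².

R_B ≈ 276 N

Take moments about support A.
Beam weight: 7.6 × 10 = 76 N down at 2 m → arm 1.67 m, τ = 76 × 1.67 = 126.9 N·m clockwise.
Bag of cement: 32 × 10 = 320 N down at 2.6 m → arm 2.27 m, τ = 320 × 2.27 = 726.4 N·m clockwise.
Weight: 25 × 10 = 250 N down at 0.97 m → arm 0.64 m, τ = 250 × 0.64 = 160 N·m clockwise.
Net load moment about support A = 1013 N·m clockwise.
Reaction R at support B is upward at 4 m, arm 3.67 m → moment R × 3.67 counterclockwise.
Setting net torque to zero: R × 3.67 = 1013 → R = 276 N.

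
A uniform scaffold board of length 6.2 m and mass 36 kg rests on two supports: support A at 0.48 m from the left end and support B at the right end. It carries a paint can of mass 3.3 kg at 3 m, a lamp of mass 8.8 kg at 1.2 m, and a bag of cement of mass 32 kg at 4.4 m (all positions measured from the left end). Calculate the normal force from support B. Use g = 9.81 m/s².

R_B ≈ 402 N

Taking torques about support A:
Beam weight: 36 × 9.81 = 353.2 N down at 3.1 m → arm 2.62 m, τ = 353.2 × 2.62 = 925.4 N·m clockwise.
Paint can: 3.3 × 9.81 = 32.37 N down at 3 m → arm 2.52 m, τ = 32.37 × 2.52 = 81.57 N·m clockwise.
Lamp: 8.8 × 9.81 = 86.33 N down at 1.2 m → arm 0.72 m, τ = 86.33 × 0.72 = 62.16 N·m clockwise.
Bag of cement: 32 × 9.81 = 313.9 N down at 4.4 m → arm 3.92 m, τ = 313.9 × 3.92 = 1230 N·m clockwise.
Net load moment about support A = 2299 N·m clockwise.
Reaction R at support B is upward at 6.2 m, arm 5.72 m → moment R × 5.72 counterclockwise.
For rotational equilibrium, R × 5.72 = 2299, so R = 402 N.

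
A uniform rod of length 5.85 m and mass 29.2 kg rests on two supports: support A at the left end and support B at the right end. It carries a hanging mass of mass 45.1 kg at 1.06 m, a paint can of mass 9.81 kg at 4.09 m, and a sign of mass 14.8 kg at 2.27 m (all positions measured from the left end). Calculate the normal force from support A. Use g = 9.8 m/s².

R_A ≈ 623 N

Choose support B as the axis so its reaction then has zero moment arm.
Beam weight: 29.2 × 9.8 = 286.2 N down at 2.925 m → arm 2.925 m, τ = 286.2 × 2.925 = 837.1 N·m counterclockwise.
Hanging mass: 45.1 × 9.8 = 442 N down at 1.06 m → arm 4.79 m, τ = 442 × 4.79 = 2117 N·m counterclockwise.
Paint can: 9.81 × 9.8 = 96.14 N down at 4.09 m → arm 1.76 m, τ = 96.14 × 1.76 = 169.2 N·m counterclockwise.
Sign: 14.8 × 9.8 = 145 N down at 2.27 m → arm 3.58 m, τ = 145 × 3.58 = 519.1 N·m counterclockwise.
Net load moment about support B = 3642 N·m counterclockwise.
Reaction R at support A is upward at 0 m, arm 5.85 m → moment R × 5.85 clockwise.
For rotational equilibrium, R × 5.85 = 3642, so R = 623 N.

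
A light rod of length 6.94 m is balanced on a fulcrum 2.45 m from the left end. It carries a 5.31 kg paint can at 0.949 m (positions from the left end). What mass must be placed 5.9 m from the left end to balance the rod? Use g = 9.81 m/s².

m ≈ 2.31 kg

Take moments about the fulcrum (at 2.45 m from the left end).
Paint can: 5.31 × 9.81 = 52.09 N down at 0.949 m → arm 1.501 m, τ = 52.09 × 1.501 = 78.19 N·m counterclockwise.
Net moment of known loads = 78.19 N·m counterclockwise.
An unknown mass m at 5.9 m has arm 3.45 m; its moment is m·g·3.45 clockwise.
Στ = 0 ⇒ m × 9.81 × 3.45 = 78.19 ⇒ m = 78.19 / (9.81 × 3.45) = 2.31 kg.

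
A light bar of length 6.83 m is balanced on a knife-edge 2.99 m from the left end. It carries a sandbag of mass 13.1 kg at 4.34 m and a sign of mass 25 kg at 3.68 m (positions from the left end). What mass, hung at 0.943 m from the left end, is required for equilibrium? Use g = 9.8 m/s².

m ≈ 17.1 kg

About the knife-edge (at 2.99 m from the left end):
Sandbag: 13.1 × 9.8 = 128.4 N down at 4.34 m → arm 1.35 m, τ = 128.4 × 1.35 = 173.3 N·m clockwise.
Sign: 25 × 9.8 = 245 N down at 3.68 m → arm 0.69 m, τ = 245 × 0.69 = 169 N·m clockwise.
Net moment of known loads = 342.3 N·m clockwise.
An unknown mass m at 0.943 m has arm 2.047 m; its moment is m·g·2.047 counterclockwise.
Στ = 0 ⇒ m × 9.8 × 2.047 = 342.3 ⇒ m = 342.3 / (9.8 × 2.047) = 17.1 kg.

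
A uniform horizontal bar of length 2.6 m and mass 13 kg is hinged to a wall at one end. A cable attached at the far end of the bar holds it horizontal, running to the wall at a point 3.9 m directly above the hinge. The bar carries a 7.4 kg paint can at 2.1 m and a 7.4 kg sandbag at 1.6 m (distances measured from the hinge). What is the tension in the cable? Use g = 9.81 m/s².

Taking torques about the hinge:
Beam weight: 13 × 9.81 = 127.5 N down at 1.3 m → arm 1.3 m, τ = 127.5 × 1.3 = 165.8 N·m clockwise.
Paint can: 7.4 × 9.81 = 72.59 N down at 2.1 m → arm 2.1 m, τ = 72.59 × 2.1 = 152.4 N·m clockwise.
Sandbag: 7.4 × 9.81 = 72.59 N down at 1.6 m → arm 1.6 m, τ = 72.59 × 1.6 = 116.1 N·m clockwise.
Total clockwise load moment = 434.3 N·m.
The cable tension T acts at 2.6 m; only its component perpendicular to the bar, T sinθ, produces torque. sinθ = h/√(h²+d²) = 3.9/√(3.9²+2.6²) = 0.8321.
For rotational equilibrium, T × 2.6 × 0.8321 = 434.3, so T = 434.3 / 2.163 = 201 N.

T ≈ 201 N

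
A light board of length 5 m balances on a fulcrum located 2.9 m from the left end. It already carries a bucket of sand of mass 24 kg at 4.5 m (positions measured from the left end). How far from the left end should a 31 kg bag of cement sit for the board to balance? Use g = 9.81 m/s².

x ≈ 1.66 m from the left end

Take moments about the fulcrum (at 2.9 m from the left end).
Bucket of sand: 24 × 9.81 = 235.4 N down at 4.5 m → arm 1.6 m, τ = 235.4 × 1.6 = 376.6 N·m clockwise.
Net moment of existing loads = 376.6 N·m clockwise.
The bag of cement weighs 31 × 9.81 = 304.1 N and must supply an equal counterclockwise moment, so its lever arm about the fulcrum is 376.6 / 304.1 = 1.24 m.
That puts it at 2.9 − 1.24 = 1.66 m from the left end.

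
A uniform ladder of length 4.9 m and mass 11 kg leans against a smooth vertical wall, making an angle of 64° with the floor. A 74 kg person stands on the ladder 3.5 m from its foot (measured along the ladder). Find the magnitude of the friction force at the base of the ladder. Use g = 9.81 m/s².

f ≈ 279 N

Taking torques about the foot of the ladder:
Ladder weight 11×9.81 = 107.9 N acts at 2.45 m along the ladder; its horizontal arm is 2.45·cos64° = 1.074 m → τ = 115.9 N·m clockwise.
Person: 74×9.81 = 725.9 N at 3.5 m → arm 1.534 m → τ = 1114 N·m clockwise.
Wall normal N acts horizontally at the top; its moment arm is the height L sinθ = 4.9·sin64° = 4.404 m, counterclockwise.
Balancing moments: N × 4.404 = 1230, giving N = 279 N.
ΣFx = 0: friction at the foot balances the wall's push, so f = N_wall = 279 N.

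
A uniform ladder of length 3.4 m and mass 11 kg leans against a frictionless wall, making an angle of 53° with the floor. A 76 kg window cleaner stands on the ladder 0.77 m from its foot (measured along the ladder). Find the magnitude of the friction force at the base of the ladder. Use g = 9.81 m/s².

Take moments about the foot of the ladder.
Ladder weight 11×9.81 = 107.9 N acts at 1.7 m along the ladder; its horizontal arm is 1.7·cos53° = 1.023 m → τ = 110.4 N·m clockwise.
Window cleaner: 76×9.81 = 745.6 N at 0.77 m → arm 0.4634 m → τ = 345.5 N·m clockwise.
Wall normal N acts horizontally at the top; its moment arm is the height L sinθ = 3.4·sin53° = 2.715 m, counterclockwise.
For rotational equilibrium, N × 2.715 = 455.9, so N = 168 N.
ΣFx = 0: friction at the foot balances the wall's push, so f = N_wall = 168 N.

f ≈ 168 N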